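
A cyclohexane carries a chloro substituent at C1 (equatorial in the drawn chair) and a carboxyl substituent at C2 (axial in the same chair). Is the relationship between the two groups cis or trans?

C1 and C2 have opposite parity, so their axial bonds point in opposite directions.
With opposite-parity carbons, two substituents on the same face are one axial and one equatorial; opposite faces give both axial or both equatorial.
Here the groups are equatorial/axial → same face → cis.

cis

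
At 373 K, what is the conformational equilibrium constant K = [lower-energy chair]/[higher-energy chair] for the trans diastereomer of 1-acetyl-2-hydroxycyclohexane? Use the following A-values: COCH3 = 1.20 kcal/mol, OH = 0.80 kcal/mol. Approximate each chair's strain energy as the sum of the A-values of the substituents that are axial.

K ≈ 14.9

C1 and C2 have opposite parity, so for the trans isomer the two substituents are e,e in one chair and a,a in the other.
Chair I (acetyl axial, hydroxyl axial): E = 2.00 kcal/mol; chair II (acetyl equatorial, hydroxyl equatorial): E = 0.00 kcal/mol.
ΔG = 2.00 kcal/mol between the two chairs.
K = exp(ΔG/RT) with R = 1.987×10⁻³ kcal mol⁻¹ K⁻¹ and T = 373 K gives K ≈ 14.9.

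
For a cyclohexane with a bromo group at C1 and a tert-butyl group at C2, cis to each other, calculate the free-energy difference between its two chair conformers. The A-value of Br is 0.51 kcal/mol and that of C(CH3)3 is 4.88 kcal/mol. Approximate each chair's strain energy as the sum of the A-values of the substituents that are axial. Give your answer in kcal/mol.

C1 and C2 have opposite parity, so for the cis isomer the two substituents are one axial and one equatorial in each chair.
Chair I (bromo axial, tert-butyl equatorial): E = 0.51 kcal/mol.
Chair II (bromo equatorial, tert-butyl axial): E = 4.88 kcal/mol.
ΔE = 4.88 − 0.51 = 4.37 kcal/mol; chair I is more stable.

4.37 kcal/mol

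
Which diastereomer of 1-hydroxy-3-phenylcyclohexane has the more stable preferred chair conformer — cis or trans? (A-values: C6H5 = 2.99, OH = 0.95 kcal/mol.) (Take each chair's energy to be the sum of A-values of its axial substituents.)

cis

At 1,3 positions (parity same): cis → (e,e or a,a); trans → (a,e or e,a).
Best chair for cis: E = 0.00 kcal/mol; best chair for trans: E = 0.95 kcal/mol.
The cis isomer is lower by 0.95 kcal/mol.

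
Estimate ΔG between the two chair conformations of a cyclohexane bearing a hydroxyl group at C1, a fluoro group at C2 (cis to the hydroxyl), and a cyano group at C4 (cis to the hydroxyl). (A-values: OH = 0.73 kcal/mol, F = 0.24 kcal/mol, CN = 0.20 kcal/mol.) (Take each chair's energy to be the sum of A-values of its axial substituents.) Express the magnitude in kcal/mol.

Chair I (hydroxyl axial, fluoro equatorial, cyano equatorial): E = 0.73 kcal/mol.
Chair II (hydroxyl equatorial, fluoro axial, cyano axial): E = 0.44 kcal/mol.
ΔE = 0.73 − 0.44 = 0.29 kcal/mol; chair II is more stable.

0.29 kcal/mol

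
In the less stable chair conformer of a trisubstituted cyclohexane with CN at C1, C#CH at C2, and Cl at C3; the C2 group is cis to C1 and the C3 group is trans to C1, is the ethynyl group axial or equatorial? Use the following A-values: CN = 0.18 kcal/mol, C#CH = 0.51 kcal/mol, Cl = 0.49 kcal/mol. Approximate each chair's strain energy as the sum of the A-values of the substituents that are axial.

Chair I (cyano axial, ethynyl equatorial, chloro equatorial): E = 0.18 kcal/mol.
Chair II (cyano equatorial, ethynyl axial, chloro axial): E = 1.00 kcal/mol.
Chair II is the less stable (higher-energy) conformer, and in that chair the ethynyl group is axial.

axial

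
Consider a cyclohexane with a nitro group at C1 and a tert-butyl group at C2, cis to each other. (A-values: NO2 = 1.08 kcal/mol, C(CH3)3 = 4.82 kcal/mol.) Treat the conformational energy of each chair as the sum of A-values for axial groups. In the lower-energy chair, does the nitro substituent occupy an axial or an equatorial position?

axial

C1 and C2 have opposite parity, so for the cis isomer the two substituents are one axial and one equatorial in each chair.
Chair I (nitro axial, tert-butyl equatorial): E = 1.08 kcal/mol.
Chair II (nitro equatorial, tert-butyl axial): E = 4.82 kcal/mol.
Chair I is the more stable (lower-energy) conformer, and in that chair the nitro group is axial.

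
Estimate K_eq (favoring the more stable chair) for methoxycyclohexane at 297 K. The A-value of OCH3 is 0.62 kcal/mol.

K ≈ 2.86

One chair has the methoxy group axial (E = 0.62 kcal/mol) and the other has it equatorial (E = 0).
ΔG = 0.62 kcal/mol between the two chairs.
K = exp(ΔG/RT) with R = 1.987×10⁻³ kcal mol⁻¹ K⁻¹ and T = 297 K gives K ≈ 2.86.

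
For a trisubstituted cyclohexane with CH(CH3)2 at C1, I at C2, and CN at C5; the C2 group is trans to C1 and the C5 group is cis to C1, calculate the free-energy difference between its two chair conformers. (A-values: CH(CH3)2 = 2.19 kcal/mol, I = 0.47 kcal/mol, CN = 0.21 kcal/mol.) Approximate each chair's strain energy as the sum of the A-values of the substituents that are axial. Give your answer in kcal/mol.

Chair I (isopropyl axial, iodo axial, cyano axial): E = 2.87 kcal/mol.
Chair II (isopropyl equatorial, iodo equatorial, cyano equatorial): E = 0.00 kcal/mol.
ΔE = 2.87 − 0.00 = 2.87 kcal/mol; chair II is more stable.

2.87 kcal/mol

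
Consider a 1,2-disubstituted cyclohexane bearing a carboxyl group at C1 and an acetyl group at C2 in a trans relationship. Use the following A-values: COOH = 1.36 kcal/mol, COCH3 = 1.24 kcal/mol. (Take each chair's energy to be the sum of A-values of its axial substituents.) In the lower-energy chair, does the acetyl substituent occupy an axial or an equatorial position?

C1 and C2 have opposite parity, so for the trans isomer the two substituents are e,e in one chair and a,a in the other.
Chair I (carboxyl axial, acetyl axial): E = 2.60 kcal/mol.
Chair II (carboxyl equatorial, acetyl equatorial): E = 0.00 kcal/mol.
Chair II is the more stable (lower-energy) conformer, and in that chair the acetyl group is equatorial.

equatorial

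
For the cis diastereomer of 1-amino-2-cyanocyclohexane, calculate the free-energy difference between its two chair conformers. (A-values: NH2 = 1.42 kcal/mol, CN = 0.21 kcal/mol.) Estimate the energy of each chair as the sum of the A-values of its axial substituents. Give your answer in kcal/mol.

1.21 kcal/mol

C1 and C2 have opposite parity, so for the cis isomer the two substituents are one axial and one equatorial in each chair.
Chair I (amino axial, cyano equatorial): E = 1.42 kcal/mol.
Chair II (amino equatorial, cyano axial): E = 0.21 kcal/mol.
ΔE = 1.42 − 0.21 = 1.21 kcal/mol; chair II is more stable.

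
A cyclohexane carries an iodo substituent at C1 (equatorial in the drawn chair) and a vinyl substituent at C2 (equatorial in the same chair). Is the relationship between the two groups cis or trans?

trans

C1 and C2 have opposite parity, so their axial bonds point in opposite directions.
With opposite-parity carbons, two substituents on the same face are one axial and one equatorial; opposite faces give both axial or both equatorial.
Here the groups are equatorial/equatorial → opposite face → trans.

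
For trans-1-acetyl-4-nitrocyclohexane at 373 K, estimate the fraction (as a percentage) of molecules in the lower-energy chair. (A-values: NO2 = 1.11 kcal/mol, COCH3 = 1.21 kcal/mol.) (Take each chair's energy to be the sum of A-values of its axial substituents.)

C1 and C4 have opposite parity, so for the trans isomer the two substituents are e,e in one chair and a,a in the other.
Chair I (nitro axial, acetyl axial): E = 2.32 kcal/mol; chair II (nitro equatorial, acetyl equatorial): E = 0.00 kcal/mol.
ΔG = 2.32 kcal/mol between the two chairs.
K = exp(ΔG/RT) with R = 1.987×10⁻³ kcal mol⁻¹ K⁻¹ and T = 373 K gives K ≈ 22.9.
Fraction in the lower-energy chair = K/(K+1) = 95.8%.

95.8%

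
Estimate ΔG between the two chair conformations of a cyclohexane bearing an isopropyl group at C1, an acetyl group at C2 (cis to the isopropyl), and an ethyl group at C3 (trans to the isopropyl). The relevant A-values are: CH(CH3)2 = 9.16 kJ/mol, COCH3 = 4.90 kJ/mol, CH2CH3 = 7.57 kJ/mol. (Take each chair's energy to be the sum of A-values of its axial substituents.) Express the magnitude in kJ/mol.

Chair I (isopropyl axial, acetyl equatorial, ethyl equatorial): E = 9.16 kJ/mol.
Chair II (isopropyl equatorial, acetyl axial, ethyl axial): E = 12.47 kJ/mol.
ΔE = 12.47 − 9.16 = 3.31 kJ/mol; chair I is more stable.

3.31 kJ/mol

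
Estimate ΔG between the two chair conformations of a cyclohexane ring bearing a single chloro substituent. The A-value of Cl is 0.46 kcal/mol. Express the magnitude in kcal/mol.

0.46 kcal/mol

A monosubstituted cyclohexane has one chair with the chloro group axial (E = A = 0.46 kcal/mol) and one with it equatorial (E = 0).
ΔE = 0.46 − 0 = 0.46 kcal/mol.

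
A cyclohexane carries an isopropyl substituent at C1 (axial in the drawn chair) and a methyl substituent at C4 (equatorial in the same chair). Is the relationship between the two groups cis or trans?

cis

C1 and C4 have opposite parity, so their axial bonds point in opposite directions.
With opposite-parity carbons, two substituents on the same face are one axial and one equatorial; opposite faces give both axial or both equatorial.
Here the groups are axial/equatorial → same face → cis.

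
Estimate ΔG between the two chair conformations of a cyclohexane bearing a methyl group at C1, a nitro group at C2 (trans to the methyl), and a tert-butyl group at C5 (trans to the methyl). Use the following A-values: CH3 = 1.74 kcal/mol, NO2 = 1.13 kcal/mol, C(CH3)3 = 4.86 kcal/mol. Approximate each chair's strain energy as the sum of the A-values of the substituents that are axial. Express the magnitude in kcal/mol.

1.99 kcal/mol

Chair I (methyl axial, nitro axial, tert-butyl equatorial): E = 2.87 kcal/mol.
Chair II (methyl equatorial, nitro equatorial, tert-butyl axial): E = 4.86 kcal/mol.
ΔE = 4.86 − 2.87 = 1.99 kcal/mol; chair I is more stable.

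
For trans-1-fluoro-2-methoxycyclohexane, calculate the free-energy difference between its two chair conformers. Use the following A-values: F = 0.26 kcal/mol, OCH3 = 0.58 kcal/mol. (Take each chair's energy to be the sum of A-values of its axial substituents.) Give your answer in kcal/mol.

0.84 kcal/mol

C1 and C2 have opposite parity, so for the trans isomer the two substituents are e,e in one chair and a,a in the other.
Chair I (fluoro axial, methoxy axial): E = 0.84 kcal/mol.
Chair II (fluoro equatorial, methoxy equatorial): E = 0.00 kcal/mol.
ΔE = 0.84 − 0.00 = 0.84 kcal/mol; chair II is more stable.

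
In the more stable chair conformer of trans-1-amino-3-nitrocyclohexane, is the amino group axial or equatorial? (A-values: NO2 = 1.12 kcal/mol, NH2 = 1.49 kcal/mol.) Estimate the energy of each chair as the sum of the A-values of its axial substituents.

C1 and C3 have the same parity, so for the trans isomer the two substituents are one axial and one equatorial in each chair.
Chair I (nitro axial, amino equatorial): E = 1.12 kcal/mol.
Chair II (nitro equatorial, amino axial): E = 1.49 kcal/mol.
Chair I is the more stable (lower-energy) conformer, and in that chair the amino group is equatorial.

equatorial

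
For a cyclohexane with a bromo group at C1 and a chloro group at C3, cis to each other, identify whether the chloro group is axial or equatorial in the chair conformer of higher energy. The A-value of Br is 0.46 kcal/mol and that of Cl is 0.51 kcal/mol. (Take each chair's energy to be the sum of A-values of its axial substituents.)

C1 and C3 have the same parity, so for the cis isomer the two substituents are e,e in one chair and a,a in the other.
Chair I (bromo axial, chloro axial): E = 0.97 kcal/mol.
Chair II (bromo equatorial, chloro equatorial): E = 0.00 kcal/mol.
Chair I is the less stable (higher-energy) conformer, and in that chair the chloro group is axial.

axial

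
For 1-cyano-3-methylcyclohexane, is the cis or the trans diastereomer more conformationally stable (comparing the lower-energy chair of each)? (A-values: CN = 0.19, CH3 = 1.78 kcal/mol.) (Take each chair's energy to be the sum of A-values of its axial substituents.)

At 1,3 positions (parity same): cis → (e,e or a,a); trans → (a,e or e,a).
Best chair for cis: E = 0.00 kcal/mol; best chair for trans: E = 0.19 kcal/mol.
The cis isomer is lower by 0.19 kcal/mol.

cis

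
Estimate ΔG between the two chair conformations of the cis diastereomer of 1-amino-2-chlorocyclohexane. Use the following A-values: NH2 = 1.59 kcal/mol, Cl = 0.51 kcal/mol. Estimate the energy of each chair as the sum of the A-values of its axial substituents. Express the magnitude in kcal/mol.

1.08 kcal/mol

C1 and C2 have opposite parity, so for the cis isomer the two substituents are one axial and one equatorial in each chair.
Chair I (amino axial, chloro equatorial): E = 1.59 kcal/mol.
Chair II (amino equatorial, chloro axial): E = 0.51 kcal/mol.
ΔE = 1.59 − 0.51 = 1.08 kcal/mol; chair II is more stable.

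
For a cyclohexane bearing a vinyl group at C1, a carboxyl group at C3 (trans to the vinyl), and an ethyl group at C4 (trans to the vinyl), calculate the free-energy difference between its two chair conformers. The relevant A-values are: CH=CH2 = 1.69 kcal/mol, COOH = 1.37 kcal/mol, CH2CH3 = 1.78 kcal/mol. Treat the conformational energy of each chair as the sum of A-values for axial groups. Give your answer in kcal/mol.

2.10 kcal/mol

Chair I (vinyl axial, carboxyl equatorial, ethyl axial): E = 3.47 kcal/mol.
Chair II (vinyl equatorial, carboxyl axial, ethyl equatorial): E = 1.37 kcal/mol.
ΔE = 3.47 − 1.37 = 2.10 kcal/mol; chair II is more stable.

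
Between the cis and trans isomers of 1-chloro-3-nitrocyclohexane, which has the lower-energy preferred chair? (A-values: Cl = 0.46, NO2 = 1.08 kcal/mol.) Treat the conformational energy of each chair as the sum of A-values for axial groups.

At 1,3 positions (parity same): cis → (e,e or a,a); trans → (a,e or e,a).
Best chair for cis: E = 0.00 kcal/mol; best chair for trans: E = 0.46 kcal/mol.
The cis isomer is lower by 0.46 kcal/mol.

cis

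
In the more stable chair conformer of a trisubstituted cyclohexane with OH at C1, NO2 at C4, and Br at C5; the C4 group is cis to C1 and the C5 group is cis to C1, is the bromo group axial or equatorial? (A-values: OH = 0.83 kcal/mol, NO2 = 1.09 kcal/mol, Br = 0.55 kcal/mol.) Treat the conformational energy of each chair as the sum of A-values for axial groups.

Chair I (hydroxyl axial, nitro equatorial, bromo axial): E = 1.38 kcal/mol.
Chair II (hydroxyl equatorial, nitro axial, bromo equatorial): E = 1.09 kcal/mol.
Chair II is the more stable (lower-energy) conformer, and in that chair the bromo group is equatorial.

equatorial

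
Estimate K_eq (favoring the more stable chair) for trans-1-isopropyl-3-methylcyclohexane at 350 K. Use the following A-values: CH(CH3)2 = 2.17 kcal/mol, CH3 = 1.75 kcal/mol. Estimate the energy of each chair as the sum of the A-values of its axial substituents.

C1 and C3 have the same parity, so for the trans isomer the two substituents are one axial and one equatorial in each chair.
Chair I (isopropyl axial, methyl equatorial): E = 2.17 kcal/mol; chair II (isopropyl equatorial, methyl axial): E = 1.75 kcal/mol.
ΔG = 0.42 kcal/mol between the two chairs.
K = exp(ΔG/RT) with R = 1.987×10⁻³ kcal mol⁻¹ K⁻¹ and T = 350 K gives K ≈ 1.83.

K ≈ 1.83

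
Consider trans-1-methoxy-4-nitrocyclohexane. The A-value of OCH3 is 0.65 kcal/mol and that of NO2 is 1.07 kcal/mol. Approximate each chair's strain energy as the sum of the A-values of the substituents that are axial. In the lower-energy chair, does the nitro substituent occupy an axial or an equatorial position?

C1 and C4 have opposite parity, so for the trans isomer the two substituents are e,e in one chair and a,a in the other.
Chair I (methoxy axial, nitro axial): E = 1.72 kcal/mol.
Chair II (methoxy equatorial, nitro equatorial): E = 0.00 kcal/mol.
Chair II is the more stable (lower-energy) conformer, and in that chair the nitro group is equatorial.

equatorial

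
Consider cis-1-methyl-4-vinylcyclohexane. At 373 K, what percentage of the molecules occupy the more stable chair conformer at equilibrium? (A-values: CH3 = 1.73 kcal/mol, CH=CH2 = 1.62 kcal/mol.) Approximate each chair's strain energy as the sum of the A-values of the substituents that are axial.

C1 and C4 have opposite parity, so for the cis isomer the two substituents are one axial and one equatorial in each chair.
Chair I (methyl axial, vinyl equatorial): E = 1.73 kcal/mol; chair II (methyl equatorial, vinyl axial): E = 1.62 kcal/mol.
ΔG = 0.11 kcal/mol between the two chairs.
K = exp(ΔG/RT) with R = 1.987×10⁻³ kcal mol⁻¹ K⁻¹ and T = 373 K gives K ≈ 1.16.
Fraction in the lower-energy chair = K/(K+1) = 53.7%.

53.7%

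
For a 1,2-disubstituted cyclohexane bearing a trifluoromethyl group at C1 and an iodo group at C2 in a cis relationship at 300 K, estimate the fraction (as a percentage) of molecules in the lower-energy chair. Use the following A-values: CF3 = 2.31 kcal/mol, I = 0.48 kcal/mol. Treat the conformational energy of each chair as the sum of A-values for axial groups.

95.6%

C1 and C2 have opposite parity, so for the cis isomer the two substituents are one axial and one equatorial in each chair.
Chair I (trifluoromethyl axial, iodo equatorial): E = 2.31 kcal/mol; chair II (trifluoromethyl equatorial, iodo axial): E = 0.48 kcal/mol.
ΔG = 1.83 kcal/mol between the two chairs.
K = exp(ΔG/RT) with R = 1.987×10⁻³ kcal mol⁻¹ K⁻¹ and T = 300 K gives K ≈ 21.5.
Fraction in the lower-energy chair = K/(K+1) = 95.6%.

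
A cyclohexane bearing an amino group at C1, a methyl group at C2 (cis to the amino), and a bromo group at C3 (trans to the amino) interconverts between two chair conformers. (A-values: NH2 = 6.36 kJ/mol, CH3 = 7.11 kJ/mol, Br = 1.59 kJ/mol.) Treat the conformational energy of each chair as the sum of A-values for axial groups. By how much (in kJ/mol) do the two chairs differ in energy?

Chair I (amino axial, methyl equatorial, bromo equatorial): E = 6.36 kJ/mol.
Chair II (amino equatorial, methyl axial, bromo axial): E = 8.70 kJ/mol.
ΔE = 8.70 − 6.36 = 2.34 kJ/mol; chair I is more stable.

2.34 kJ/mol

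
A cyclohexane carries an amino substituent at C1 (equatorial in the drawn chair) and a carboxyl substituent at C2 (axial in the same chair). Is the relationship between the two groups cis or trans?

cis

C1 and C2 have opposite parity, so their axial bonds point in opposite directions.
With opposite-parity carbons, two substituents on the same face are one axial and one equatorial; opposite faces give both axial or both equatorial.
Here the groups are equatorial/axial → same face → cis.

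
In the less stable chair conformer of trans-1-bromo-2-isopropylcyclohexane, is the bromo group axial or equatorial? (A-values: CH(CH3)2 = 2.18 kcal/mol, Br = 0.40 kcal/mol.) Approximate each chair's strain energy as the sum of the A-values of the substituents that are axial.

axial

C1 and C2 have opposite parity, so for the trans isomer the two substituents are e,e in one chair and a,a in the other.
Chair I (isopropyl axial, bromo axial): E = 2.58 kcal/mol.
Chair II (isopropyl equatorial, bromo equatorial): E = 0.00 kcal/mol.
Chair I is the less stable (higher-energy) conformer, and in that chair the bromo group is axial.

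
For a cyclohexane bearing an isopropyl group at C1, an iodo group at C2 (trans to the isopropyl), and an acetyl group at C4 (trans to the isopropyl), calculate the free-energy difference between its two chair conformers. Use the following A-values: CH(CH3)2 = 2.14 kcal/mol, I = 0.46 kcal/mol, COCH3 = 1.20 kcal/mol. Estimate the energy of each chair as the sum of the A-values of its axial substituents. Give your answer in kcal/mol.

Chair I (isopropyl axial, iodo axial, acetyl axial): E = 3.80 kcal/mol.
Chair II (isopropyl equatorial, iodo equatorial, acetyl equatorial): E = 0.00 kcal/mol.
ΔE = 3.80 − 0.00 = 3.80 kcal/mol; chair II is more stable.

3.80 kcal/mol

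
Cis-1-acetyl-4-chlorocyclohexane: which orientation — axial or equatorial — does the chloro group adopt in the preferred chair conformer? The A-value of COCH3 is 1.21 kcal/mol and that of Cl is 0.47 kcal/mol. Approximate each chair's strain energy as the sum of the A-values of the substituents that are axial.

C1 and C4 have opposite parity, so for the cis isomer the two substituents are one axial and one equatorial in each chair.
Chair I (acetyl axial, chloro equatorial): E = 1.21 kcal/mol.
Chair II (acetyl equatorial, chloro axial): E = 0.47 kcal/mol.
Chair II is the more stable (lower-energy) conformer, and in that chair the chloro group is axial.

axial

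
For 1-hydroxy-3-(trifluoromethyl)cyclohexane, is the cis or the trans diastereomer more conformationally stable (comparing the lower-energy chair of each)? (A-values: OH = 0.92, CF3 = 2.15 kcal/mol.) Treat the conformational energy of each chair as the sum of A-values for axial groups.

cis

At 1,3 positions (parity same): cis → (e,e or a,a); trans → (a,e or e,a).
Best chair for cis: E = 0.00 kcal/mol; best chair for trans: E = 0.92 kcal/mol.
The cis isomer is lower by 0.92 kcal/mol.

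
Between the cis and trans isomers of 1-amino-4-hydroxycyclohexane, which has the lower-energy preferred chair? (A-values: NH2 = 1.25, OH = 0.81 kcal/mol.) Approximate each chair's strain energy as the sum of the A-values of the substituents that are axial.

At 1,4 positions (parity opposite): cis → (a,e or e,a); trans → (e,e or a,a).
Best chair for cis: E = 0.81 kcal/mol; best chair for trans: E = 0.00 kcal/mol.
The trans isomer is lower by 0.81 kcal/mol.

trans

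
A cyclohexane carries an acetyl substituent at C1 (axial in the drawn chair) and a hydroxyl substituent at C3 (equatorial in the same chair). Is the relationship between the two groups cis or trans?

C1 and C3 have the same parity, so their axial bonds point in the same direction.
With same-parity carbons, two substituents on the same face are both axial or both equatorial; opposite faces give one of each.
Here the groups are axial/equatorial → opposite face → trans.

trans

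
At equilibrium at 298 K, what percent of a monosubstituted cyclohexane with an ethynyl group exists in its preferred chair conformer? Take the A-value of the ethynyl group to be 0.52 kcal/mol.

One chair has the ethynyl group axial (E = 0.52 kcal/mol) and the other has it equatorial (E = 0).
ΔG = 0.52 kcal/mol between the two chairs.
K = exp(ΔG/RT) with R = 1.987×10⁻³ kcal mol⁻¹ K⁻¹ and T = 298 K gives K ≈ 2.41.
Fraction in the lower-energy chair = K/(K+1) = 70.6%.

70.6%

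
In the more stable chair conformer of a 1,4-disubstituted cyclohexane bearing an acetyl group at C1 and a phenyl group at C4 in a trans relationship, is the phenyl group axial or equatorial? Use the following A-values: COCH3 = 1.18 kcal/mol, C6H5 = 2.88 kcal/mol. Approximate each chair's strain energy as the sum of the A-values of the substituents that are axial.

equatorial

C1 and C4 have opposite parity, so for the trans isomer the two substituents are e,e in one chair and a,a in the other.
Chair I (acetyl axial, phenyl axial): E = 4.06 kcal/mol.
Chair II (acetyl equatorial, phenyl equatorial): E = 0.00 kcal/mol.
Chair II is the more stable (lower-energy) conformer, and in that chair the phenyl group is equatorial.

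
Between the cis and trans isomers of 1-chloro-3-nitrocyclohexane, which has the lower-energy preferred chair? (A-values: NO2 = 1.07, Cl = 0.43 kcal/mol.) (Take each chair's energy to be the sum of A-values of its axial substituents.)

cis

At 1,3 positions (parity same): cis → (e,e or a,a); trans → (a,e or e,a).
Best chair for cis: E = 0.00 kcal/mol; best chair for trans: E = 0.43 kcal/mol.
The cis isomer is lower by 0.43 kcal/mol.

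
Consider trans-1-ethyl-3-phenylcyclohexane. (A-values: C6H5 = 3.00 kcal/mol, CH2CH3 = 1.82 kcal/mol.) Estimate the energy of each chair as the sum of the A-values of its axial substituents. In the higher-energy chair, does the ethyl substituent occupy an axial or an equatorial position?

C1 and C3 have the same parity, so for the trans isomer the two substituents are one axial and one equatorial in each chair.
Chair I (phenyl axial, ethyl equatorial): E = 3.00 kcal/mol.
Chair II (phenyl equatorial, ethyl axial): E = 1.82 kcal/mol.
Chair I is the less stable (higher-energy) conformer, and in that chair the ethyl group is equatorial.

equatorial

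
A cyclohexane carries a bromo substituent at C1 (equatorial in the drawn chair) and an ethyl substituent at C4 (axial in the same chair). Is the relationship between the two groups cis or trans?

cis

C1 and C4 have opposite parity, so their axial bonds point in opposite directions.
With opposite-parity carbons, two substituents on the same face are one axial and one equatorial; opposite faces give both axial or both equatorial.
Here the groups are equatorial/axial → same face → cis.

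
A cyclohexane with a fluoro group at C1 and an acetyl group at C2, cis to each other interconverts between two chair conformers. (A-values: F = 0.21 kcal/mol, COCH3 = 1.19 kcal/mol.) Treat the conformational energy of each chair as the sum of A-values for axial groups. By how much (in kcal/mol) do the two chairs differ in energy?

0.98 kcal/mol

C1 and C2 have opposite parity, so for the cis isomer the two substituents are one axial and one equatorial in each chair.
Chair I (fluoro axial, acetyl equatorial): E = 0.21 kcal/mol.
Chair II (fluoro equatorial, acetyl axial): E = 1.19 kcal/mol.
ΔE = 1.19 − 0.21 = 0.98 kcal/mol; chair I is more stable.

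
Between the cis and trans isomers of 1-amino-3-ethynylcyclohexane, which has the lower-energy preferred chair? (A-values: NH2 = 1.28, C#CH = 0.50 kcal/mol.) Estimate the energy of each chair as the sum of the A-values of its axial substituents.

cis

At 1,3 positions (parity same): cis → (e,e or a,a); trans → (a,e or e,a).
Best chair for cis: E = 0.00 kcal/mol; best chair for trans: E = 0.50 kcal/mol.
The cis isomer is lower by 0.50 kcal/mol.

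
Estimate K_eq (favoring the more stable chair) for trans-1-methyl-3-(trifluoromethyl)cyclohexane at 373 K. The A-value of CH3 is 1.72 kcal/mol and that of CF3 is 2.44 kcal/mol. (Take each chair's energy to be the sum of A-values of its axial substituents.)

C1 and C3 have the same parity, so for the trans isomer the two substituents are one axial and one equatorial in each chair.
Chair I (methyl axial, trifluoromethyl equatorial): E = 1.72 kcal/mol; chair II (methyl equatorial, trifluoromethyl axial): E = 2.44 kcal/mol.
ΔG = 0.72 kcal/mol between the two chairs.
K = exp(ΔG/RT) with R = 1.987×10⁻³ kcal mol⁻¹ K⁻¹ and T = 373 K gives K ≈ 2.64.

K ≈ 2.64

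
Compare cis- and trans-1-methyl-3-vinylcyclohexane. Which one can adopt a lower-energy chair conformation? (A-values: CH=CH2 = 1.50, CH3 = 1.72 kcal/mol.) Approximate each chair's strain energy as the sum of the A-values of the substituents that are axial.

At 1,3 positions (parity same): cis → (e,e or a,a); trans → (a,e or e,a).
Best chair for cis: E = 0.00 kcal/mol; best chair for trans: E = 1.50 kcal/mol.
The cis isomer is lower by 1.50 kcal/mol.

cis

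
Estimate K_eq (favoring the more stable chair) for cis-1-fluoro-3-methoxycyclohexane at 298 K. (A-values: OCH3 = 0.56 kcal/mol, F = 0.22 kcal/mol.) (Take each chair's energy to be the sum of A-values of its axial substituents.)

K ≈ 3.73

C1 and C3 have the same parity, so for the cis isomer the two substituents are e,e in one chair and a,a in the other.
Chair I (methoxy axial, fluoro axial): E = 0.78 kcal/mol; chair II (methoxy equatorial, fluoro equatorial): E = 0.00 kcal/mol.
ΔG = 0.78 kcal/mol between the two chairs.
K = exp(ΔG/RT) with R = 1.987×10⁻³ kcal mol⁻¹ K⁻¹ and T = 298 K gives K ≈ 3.73.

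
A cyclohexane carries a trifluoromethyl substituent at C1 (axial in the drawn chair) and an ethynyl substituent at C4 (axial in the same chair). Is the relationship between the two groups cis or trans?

trans

C1 and C4 have opposite parity, so their axial bonds point in opposite directions.
With opposite-parity carbons, two substituents on the same face are one axial and one equatorial; opposite faces give both axial or both equatorial.
Here the groups are axial/axial → opposite face → trans.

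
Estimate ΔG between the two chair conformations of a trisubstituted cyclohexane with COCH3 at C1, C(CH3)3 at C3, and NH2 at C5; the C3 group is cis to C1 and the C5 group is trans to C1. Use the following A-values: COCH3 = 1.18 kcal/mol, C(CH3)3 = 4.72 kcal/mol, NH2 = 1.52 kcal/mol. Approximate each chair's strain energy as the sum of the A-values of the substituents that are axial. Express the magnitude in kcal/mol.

Chair I (acetyl axial, tert-butyl axial, amino equatorial): E = 5.90 kcal/mol.
Chair II (acetyl equatorial, tert-butyl equatorial, amino axial): E = 1.52 kcal/mol.
ΔE = 5.90 − 1.52 = 4.38 kcal/mol; chair II is more stable.

4.38 kcal/mol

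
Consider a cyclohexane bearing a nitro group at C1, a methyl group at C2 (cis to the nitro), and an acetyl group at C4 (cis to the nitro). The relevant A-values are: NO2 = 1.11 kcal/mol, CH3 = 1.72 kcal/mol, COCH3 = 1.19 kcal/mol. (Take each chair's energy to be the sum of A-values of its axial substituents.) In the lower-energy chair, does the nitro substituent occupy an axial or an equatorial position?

Chair I (nitro axial, methyl equatorial, acetyl equatorial): E = 1.11 kcal/mol.
Chair II (nitro equatorial, methyl axial, acetyl axial): E = 2.91 kcal/mol.
Chair I is the more stable (lower-energy) conformer, and in that chair the nitro group is axial.

axial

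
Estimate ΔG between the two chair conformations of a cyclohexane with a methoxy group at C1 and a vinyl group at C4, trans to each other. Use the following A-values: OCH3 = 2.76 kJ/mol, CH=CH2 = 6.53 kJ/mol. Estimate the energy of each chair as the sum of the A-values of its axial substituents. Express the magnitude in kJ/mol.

C1 and C4 have opposite parity, so for the trans isomer the two substituents are e,e in one chair and a,a in the other.
Chair I (methoxy axial, vinyl axial): E = 9.29 kJ/mol.
Chair II (methoxy equatorial, vinyl equatorial): E = 0.00 kJ/mol.
ΔE = 9.29 − 0.00 = 9.29 kJ/mol; chair II is more stable.

9.29 kJ/mol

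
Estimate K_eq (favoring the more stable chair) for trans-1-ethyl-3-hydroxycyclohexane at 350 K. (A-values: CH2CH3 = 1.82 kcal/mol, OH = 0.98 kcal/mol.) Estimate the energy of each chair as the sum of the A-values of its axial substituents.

C1 and C3 have the same parity, so for the trans isomer the two substituents are one axial and one equatorial in each chair.
Chair I (ethyl axial, hydroxyl equatorial): E = 1.82 kcal/mol; chair II (ethyl equatorial, hydroxyl axial): E = 0.98 kcal/mol.
ΔG = 0.84 kcal/mol between the two chairs.
K = exp(ΔG/RT) with R = 1.987×10⁻³ kcal mol⁻¹ K⁻¹ and T = 350 K gives K ≈ 3.35.

K ≈ 3.35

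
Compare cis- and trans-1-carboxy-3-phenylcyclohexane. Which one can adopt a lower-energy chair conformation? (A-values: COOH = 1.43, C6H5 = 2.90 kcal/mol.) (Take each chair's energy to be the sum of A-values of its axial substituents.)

cis

At 1,3 positions (parity same): cis → (e,e or a,a); trans → (a,e or e,a).
Best chair for cis: E = 0.00 kcal/mol; best chair for trans: E = 1.43 kcal/mol.
The cis isomer is lower by 1.43 kcal/mol.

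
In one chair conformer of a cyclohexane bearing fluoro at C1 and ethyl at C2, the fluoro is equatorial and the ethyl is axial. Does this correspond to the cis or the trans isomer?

C1 and C2 have opposite parity, so their axial bonds point in opposite directions.
With opposite-parity carbons, two substituents on the same face are one axial and one equatorial; opposite faces give both axial or both equatorial.
Here the groups are equatorial/axial → same face → cis.

cis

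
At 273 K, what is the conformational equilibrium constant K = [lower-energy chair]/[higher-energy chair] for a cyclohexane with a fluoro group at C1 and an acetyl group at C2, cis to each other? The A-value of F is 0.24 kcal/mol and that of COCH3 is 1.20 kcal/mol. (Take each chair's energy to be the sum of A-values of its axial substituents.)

C1 and C2 have opposite parity, so for the cis isomer the two substituents are one axial and one equatorial in each chair.
Chair I (fluoro axial, acetyl equatorial): E = 0.24 kcal/mol; chair II (fluoro equatorial, acetyl axial): E = 1.20 kcal/mol.
ΔG = 0.96 kcal/mol between the two chairs.
K = exp(ΔG/RT) with R = 1.987×10⁻³ kcal mol⁻¹ K⁻¹ and T = 273 K gives K ≈ 5.87.

K ≈ 5.87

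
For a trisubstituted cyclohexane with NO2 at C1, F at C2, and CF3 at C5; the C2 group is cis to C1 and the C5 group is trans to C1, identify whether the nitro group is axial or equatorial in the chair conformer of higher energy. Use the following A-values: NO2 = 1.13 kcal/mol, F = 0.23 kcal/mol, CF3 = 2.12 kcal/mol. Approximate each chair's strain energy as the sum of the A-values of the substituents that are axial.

Chair I (nitro axial, fluoro equatorial, trifluoromethyl equatorial): E = 1.13 kcal/mol.
Chair II (nitro equatorial, fluoro axial, trifluoromethyl axial): E = 2.35 kcal/mol.
Chair II is the less stable (higher-energy) conformer, and in that chair the nitro group is equatorial.

equatorial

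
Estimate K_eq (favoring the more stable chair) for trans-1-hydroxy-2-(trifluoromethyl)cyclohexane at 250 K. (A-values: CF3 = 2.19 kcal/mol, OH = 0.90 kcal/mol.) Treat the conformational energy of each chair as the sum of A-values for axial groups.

C1 and C2 have opposite parity, so for the trans isomer the two substituents are e,e in one chair and a,a in the other.
Chair I (trifluoromethyl axial, hydroxyl axial): E = 3.09 kcal/mol; chair II (trifluoromethyl equatorial, hydroxyl equatorial): E = 0.00 kcal/mol.
ΔG = 3.09 kcal/mol between the two chairs.
K = exp(ΔG/RT) with R = 1.987×10⁻³ kcal mol⁻¹ K⁻¹ and T = 250 K gives K ≈ 503.

K ≈ 503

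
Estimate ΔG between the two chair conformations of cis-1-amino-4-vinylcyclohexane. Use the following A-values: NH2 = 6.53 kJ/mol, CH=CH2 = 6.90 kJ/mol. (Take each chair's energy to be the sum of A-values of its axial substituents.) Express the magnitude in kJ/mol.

0.37 kJ/mol

C1 and C4 have opposite parity, so for the cis isomer the two substituents are one axial and one equatorial in each chair.
Chair I (amino axial, vinyl equatorial): E = 6.53 kJ/mol.
Chair II (amino equatorial, vinyl axial): E = 6.90 kJ/mol.
ΔE = 6.90 − 6.53 = 0.37 kJ/mol; chair I is more stable.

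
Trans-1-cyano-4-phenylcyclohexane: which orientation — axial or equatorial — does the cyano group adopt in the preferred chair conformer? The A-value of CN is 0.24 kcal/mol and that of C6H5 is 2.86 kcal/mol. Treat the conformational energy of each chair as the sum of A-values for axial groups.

equatorial

C1 and C4 have opposite parity, so for the trans isomer the two substituents are e,e in one chair and a,a in the other.
Chair I (cyano axial, phenyl axial): E = 3.10 kcal/mol.
Chair II (cyano equatorial, phenyl equatorial): E = 0.00 kcal/mol.
Chair II is the more stable (lower-energy) conformer, and in that chair the cyano group is equatorial.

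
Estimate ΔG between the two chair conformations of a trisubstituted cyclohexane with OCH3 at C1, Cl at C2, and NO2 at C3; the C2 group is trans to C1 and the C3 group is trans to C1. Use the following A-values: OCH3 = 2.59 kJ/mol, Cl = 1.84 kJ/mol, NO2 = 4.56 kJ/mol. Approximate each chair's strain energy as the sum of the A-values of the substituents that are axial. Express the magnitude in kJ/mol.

Chair I (methoxy axial, chloro axial, nitro equatorial): E = 4.43 kJ/mol.
Chair II (methoxy equatorial, chloro equatorial, nitro axial): E = 4.56 kJ/mol.
ΔE = 4.56 − 4.43 = 0.13 kJ/mol; chair I is more stable.

0.13 kJ/mol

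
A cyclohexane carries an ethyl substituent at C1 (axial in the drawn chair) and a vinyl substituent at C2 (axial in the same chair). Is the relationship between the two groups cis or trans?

C1 and C2 have opposite parity, so their axial bonds point in opposite directions.
With opposite-parity carbons, two substituents on the same face are one axial and one equatorial; opposite faces give both axial or both equatorial.
Here the groups are axial/axial → opposite face → trans.

trans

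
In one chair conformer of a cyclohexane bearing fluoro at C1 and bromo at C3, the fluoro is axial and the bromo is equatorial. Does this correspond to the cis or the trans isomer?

C1 and C3 have the same parity, so their axial bonds point in the same direction.
With same-parity carbons, two substituents on the same face are both axial or both equatorial; opposite faces give one of each.
Here the groups are axial/equatorial → opposite face → trans.

trans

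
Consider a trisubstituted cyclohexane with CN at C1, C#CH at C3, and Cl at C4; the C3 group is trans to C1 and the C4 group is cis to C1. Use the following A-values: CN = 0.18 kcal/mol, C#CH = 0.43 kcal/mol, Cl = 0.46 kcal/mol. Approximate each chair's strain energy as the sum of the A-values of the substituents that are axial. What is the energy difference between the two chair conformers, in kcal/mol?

Chair I (cyano axial, ethynyl equatorial, chloro equatorial): E = 0.18 kcal/mol.
Chair II (cyano equatorial, ethynyl axial, chloro axial): E = 0.89 kcal/mol.
ΔE = 0.89 − 0.18 = 0.71 kcal/mol; chair I is more stable.

0.71 kcal/mol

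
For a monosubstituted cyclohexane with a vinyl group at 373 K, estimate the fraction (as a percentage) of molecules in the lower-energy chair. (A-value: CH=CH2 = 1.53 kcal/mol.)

88.7%

One chair has the vinyl group axial (E = 1.53 kcal/mol) and the other has it equatorial (E = 0).
ΔG = 1.53 kcal/mol between the two chairs.
K = exp(ΔG/RT) with R = 1.987×10⁻³ kcal mol⁻¹ K⁻¹ and T = 373 K gives K ≈ 7.88.
Fraction in the lower-energy chair = K/(K+1) = 88.7%.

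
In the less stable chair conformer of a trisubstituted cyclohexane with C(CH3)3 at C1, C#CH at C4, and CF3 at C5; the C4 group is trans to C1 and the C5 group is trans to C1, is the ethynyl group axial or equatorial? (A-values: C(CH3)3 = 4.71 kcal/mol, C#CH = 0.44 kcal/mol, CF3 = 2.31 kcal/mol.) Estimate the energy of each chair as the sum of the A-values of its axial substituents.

Chair I (tert-butyl axial, ethynyl axial, trifluoromethyl equatorial): E = 5.15 kcal/mol.
Chair II (tert-butyl equatorial, ethynyl equatorial, trifluoromethyl axial): E = 2.31 kcal/mol.
Chair I is the less stable (higher-energy) conformer, and in that chair the ethynyl group is axial.

axial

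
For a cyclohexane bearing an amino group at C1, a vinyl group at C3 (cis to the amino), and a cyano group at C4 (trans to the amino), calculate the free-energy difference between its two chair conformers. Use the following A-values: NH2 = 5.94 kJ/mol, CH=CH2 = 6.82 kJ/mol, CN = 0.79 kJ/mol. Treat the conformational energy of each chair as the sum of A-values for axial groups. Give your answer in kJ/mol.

13.55 kJ/mol

Chair I (amino axial, vinyl axial, cyano axial): E = 13.55 kJ/mol.
Chair II (amino equatorial, vinyl equatorial, cyano equatorial): E = 0.00 kJ/mol.
ΔE = 13.55 − 0.00 = 13.55 kJ/mol; chair II is more stable.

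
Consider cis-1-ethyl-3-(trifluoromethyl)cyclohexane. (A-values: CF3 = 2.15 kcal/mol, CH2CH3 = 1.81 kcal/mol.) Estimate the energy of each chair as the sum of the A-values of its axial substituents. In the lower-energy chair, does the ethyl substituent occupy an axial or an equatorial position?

equatorial

C1 and C3 have the same parity, so for the cis isomer the two substituents are e,e in one chair and a,a in the other.
Chair I (trifluoromethyl axial, ethyl axial): E = 3.96 kcal/mol.
Chair II (trifluoromethyl equatorial, ethyl equatorial): E = 0.00 kcal/mol.
Chair II is the more stable (lower-energy) conformer, and in that chair the ethyl group is equatorial.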